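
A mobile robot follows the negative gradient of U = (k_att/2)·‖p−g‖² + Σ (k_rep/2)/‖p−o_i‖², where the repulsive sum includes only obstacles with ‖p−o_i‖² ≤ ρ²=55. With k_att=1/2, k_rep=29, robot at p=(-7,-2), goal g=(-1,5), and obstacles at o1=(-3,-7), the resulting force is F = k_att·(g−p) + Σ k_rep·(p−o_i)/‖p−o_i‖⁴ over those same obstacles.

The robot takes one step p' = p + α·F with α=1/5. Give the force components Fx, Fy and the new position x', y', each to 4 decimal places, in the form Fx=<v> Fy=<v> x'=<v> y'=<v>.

F_att = 1/2·(g−p) = 1/2·(6,7) = (3.0000,3.5000)
o1: d²=41 ≤ ρ²=55; F_rep = 29·(-4,5)/41² = (-0.0690,0.0863)
F = F_att + ΣF_rep = (2.9310,3.5863)
p' = p + 1/5·F = (-6.4138,-1.2827)

Fx=2.9310 Fy=3.5863 x'=-6.4138 y'=-1.2827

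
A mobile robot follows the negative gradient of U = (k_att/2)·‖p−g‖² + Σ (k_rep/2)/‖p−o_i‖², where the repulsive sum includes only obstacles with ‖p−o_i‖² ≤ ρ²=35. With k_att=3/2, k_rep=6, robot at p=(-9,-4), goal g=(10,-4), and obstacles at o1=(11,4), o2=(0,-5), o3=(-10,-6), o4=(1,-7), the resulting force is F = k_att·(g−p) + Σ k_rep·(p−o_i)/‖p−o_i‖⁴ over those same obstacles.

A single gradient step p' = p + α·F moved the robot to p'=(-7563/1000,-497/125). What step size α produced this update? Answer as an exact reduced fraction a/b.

F_att = 3/2·(g−p) = 3/2·(19,0) = (28.5000,0.0000)
o1: d²=464 > ρ²=35 → inactive
o2: d²=82 > ρ²=35 → inactive
o3: d²=5 ≤ ρ²=35; F_rep = 6·(1,2)/5² = (0.2400,0.4800)
o4: d²=109 > ρ²=35 → inactive
F = F_att + ΣF_rep = (28.7400,0.4800)
Δp = p'−p = (1.4370,0.0240); α = Δx/Fx = (1437/1000) / (1437/50) = 1/20
check: Δy/Fy = (3/125) / (12/25) = 1/20 ✓

α = 1/20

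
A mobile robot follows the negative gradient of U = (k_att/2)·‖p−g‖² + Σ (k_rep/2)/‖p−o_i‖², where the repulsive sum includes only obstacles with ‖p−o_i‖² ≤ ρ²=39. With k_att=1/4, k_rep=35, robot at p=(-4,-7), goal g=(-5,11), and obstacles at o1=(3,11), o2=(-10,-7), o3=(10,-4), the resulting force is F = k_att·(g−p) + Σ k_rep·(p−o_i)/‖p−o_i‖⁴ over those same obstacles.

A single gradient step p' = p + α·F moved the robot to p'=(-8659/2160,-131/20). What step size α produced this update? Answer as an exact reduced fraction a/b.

α = 1/10

F_att = 1/4·(g−p) = 1/4·(-1,18) = (-0.2500,4.5000)
o1: d²=373 > ρ²=39 → inactive
o2: d²=36 ≤ ρ²=39; F_rep = 35·(6,0)/36² = (0.1620,0.0000)
o3: d²=205 > ρ²=39 → inactive
F = F_att + ΣF_rep = (-0.0880,4.5000)
Δp = p'−p = (-0.0088,0.4500); α = Δx/Fx = (-19/2160) / (-19/216) = 1/10
check: Δy/Fy = (9/20) / (9/2) = 1/10 ✓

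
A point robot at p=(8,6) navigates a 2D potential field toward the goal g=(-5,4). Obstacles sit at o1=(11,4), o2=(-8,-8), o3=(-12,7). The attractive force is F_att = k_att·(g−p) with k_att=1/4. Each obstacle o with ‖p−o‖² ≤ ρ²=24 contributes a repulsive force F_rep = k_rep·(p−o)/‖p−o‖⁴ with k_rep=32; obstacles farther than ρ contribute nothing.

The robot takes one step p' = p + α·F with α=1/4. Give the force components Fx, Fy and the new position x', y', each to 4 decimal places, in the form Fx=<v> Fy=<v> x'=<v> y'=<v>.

Fx=-3.8180 Fy=-0.1213 x'=7.0455 y'=5.9697

F_att = 1/4·(g−p) = 1/4·(-13,-2) = (-3.2500,-0.5000)
o1: d²=13 ≤ ρ²=24; F_rep = 32·(-3,2)/13² = (-0.5680,0.3787)
o2: d²=452 > ρ²=24 → inactive
o3: d²=401 > ρ²=24 → inactive
F = F_att + ΣF_rep = (-3.8180,-0.1213)
p' = p + 1/4·F = (7.0455,5.9697)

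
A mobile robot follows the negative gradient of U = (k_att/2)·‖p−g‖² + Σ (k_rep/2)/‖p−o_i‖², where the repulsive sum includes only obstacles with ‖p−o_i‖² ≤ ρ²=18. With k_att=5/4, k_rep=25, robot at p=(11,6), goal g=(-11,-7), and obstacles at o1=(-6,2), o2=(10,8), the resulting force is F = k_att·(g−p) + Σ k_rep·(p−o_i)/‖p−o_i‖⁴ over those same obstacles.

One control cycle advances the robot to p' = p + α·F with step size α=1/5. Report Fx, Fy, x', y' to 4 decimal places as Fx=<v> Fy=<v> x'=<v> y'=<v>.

Fx=-26.5000 Fy=-18.2500 x'=5.7000 y'=2.3500

F_att = 5/4·(g−p) = 5/4·(-22,-13) = (-27.5000,-16.2500)
o1: d²=305 > ρ²=18 → inactive
o2: d²=5 ≤ ρ²=18; F_rep = 25·(1,-2)/5² = (1.0000,-2.0000)
F = F_att + ΣF_rep = (-26.5000,-18.2500)
p' = p + 1/5·F = (5.7000,2.3500)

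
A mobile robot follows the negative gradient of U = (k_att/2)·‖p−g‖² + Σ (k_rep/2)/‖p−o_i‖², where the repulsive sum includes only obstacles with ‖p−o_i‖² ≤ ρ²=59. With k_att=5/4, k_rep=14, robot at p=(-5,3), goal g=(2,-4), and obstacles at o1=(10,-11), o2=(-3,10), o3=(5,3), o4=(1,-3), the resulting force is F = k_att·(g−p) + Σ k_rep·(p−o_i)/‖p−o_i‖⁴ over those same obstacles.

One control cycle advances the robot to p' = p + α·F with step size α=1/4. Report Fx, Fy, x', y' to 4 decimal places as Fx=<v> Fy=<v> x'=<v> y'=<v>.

Fx=8.7400 Fy=-8.7849 x'=-2.8150 y'=0.8038

F_att = 5/4·(g−p) = 5/4·(7,-7) = (8.7500,-8.7500)
o1: d²=421 > ρ²=59 → inactive
o2: d²=53 ≤ ρ²=59; F_rep = 14·(-2,-7)/53² = (-0.0100,-0.0349)
o3: d²=100 > ρ²=59 → inactive
o4: d²=72 > ρ²=59 → inactive
F = F_att + ΣF_rep = (8.7400,-8.7849)
p' = p + 1/4·F = (-2.8150,0.8038)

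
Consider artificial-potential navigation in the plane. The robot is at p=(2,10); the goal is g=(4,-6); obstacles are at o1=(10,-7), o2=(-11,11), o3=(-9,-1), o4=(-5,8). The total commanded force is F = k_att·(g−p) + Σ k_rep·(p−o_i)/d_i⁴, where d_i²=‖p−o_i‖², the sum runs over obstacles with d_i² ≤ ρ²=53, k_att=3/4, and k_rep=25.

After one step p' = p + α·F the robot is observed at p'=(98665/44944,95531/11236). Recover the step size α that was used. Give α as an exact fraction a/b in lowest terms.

α = 1/8

F_att = 3/4·(g−p) = 3/4·(2,-16) = (1.5000,-12.0000)
o1: d²=353 > ρ²=53 → inactive
o2: d²=170 > ρ²=53 → inactive
o3: d²=242 > ρ²=53 → inactive
o4: d²=53 ≤ ρ²=53; F_rep = 25·(7,2)/53² = (0.0623,0.0178)
F = F_att + ΣF_rep = (1.5623,-11.9822)
Δp = p'−p = (0.1953,-1.4978); α = Δx/Fx = (8777/44944) / (8777/5618) = 1/8
check: Δy/Fy = (-16829/11236) / (-33658/2809) = 1/8 ✓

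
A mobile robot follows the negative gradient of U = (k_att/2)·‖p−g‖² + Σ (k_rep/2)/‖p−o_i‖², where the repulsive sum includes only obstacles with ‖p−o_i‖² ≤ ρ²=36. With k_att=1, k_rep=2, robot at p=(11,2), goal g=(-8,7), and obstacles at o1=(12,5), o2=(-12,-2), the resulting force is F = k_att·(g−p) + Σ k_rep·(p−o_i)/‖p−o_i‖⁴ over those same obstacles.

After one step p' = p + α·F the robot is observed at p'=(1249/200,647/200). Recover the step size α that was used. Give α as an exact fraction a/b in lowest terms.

F_att = 1·(g−p) = 1·(-19,5) = (-19.0000,5.0000)
o1: d²=10 ≤ ρ²=36; F_rep = 2·(-1,-3)/10² = (-0.0200,-0.0600)
o2: d²=545 > ρ²=36 → inactive
F = F_att + ΣF_rep = (-19.0200,4.9400)
Δp = p'−p = (-4.7550,1.2350); α = Δx/Fx = (-951/200) / (-951/50) = 1/4
check: Δy/Fy = (247/200) / (247/50) = 1/4 ✓

α = 1/4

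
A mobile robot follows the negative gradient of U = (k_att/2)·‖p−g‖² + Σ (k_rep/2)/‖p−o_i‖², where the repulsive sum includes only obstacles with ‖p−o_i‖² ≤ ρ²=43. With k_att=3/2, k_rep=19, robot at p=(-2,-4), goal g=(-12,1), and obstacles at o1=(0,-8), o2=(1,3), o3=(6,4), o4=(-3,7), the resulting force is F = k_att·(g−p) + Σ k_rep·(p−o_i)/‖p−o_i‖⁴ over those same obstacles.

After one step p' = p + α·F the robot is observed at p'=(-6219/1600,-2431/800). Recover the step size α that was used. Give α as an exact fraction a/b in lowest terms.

F_att = 3/2·(g−p) = 3/2·(-10,5) = (-15.0000,7.5000)
o1: d²=20 ≤ ρ²=43; F_rep = 19·(-2,4)/20² = (-0.0950,0.1900)
o2: d²=58 > ρ²=43 → inactive
o3: d²=128 > ρ²=43 → inactive
o4: d²=122 > ρ²=43 → inactive
F = F_att + ΣF_rep = (-15.0950,7.6900)
Δp = p'−p = (-1.8869,0.9613); α = Δx/Fx = (-3019/1600) / (-3019/200) = 1/8
check: Δy/Fy = (769/800) / (769/100) = 1/8 ✓

α = 1/8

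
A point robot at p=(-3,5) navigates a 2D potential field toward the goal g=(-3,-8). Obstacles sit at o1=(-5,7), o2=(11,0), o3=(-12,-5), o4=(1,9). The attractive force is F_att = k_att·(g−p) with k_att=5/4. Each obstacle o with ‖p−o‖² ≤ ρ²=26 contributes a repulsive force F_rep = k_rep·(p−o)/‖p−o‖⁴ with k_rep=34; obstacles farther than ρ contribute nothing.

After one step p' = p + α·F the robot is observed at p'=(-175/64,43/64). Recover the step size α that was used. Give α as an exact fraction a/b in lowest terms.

α = 1/4

F_att = 5/4·(g−p) = 5/4·(0,-13) = (0.0000,-16.2500)
o1: d²=8 ≤ ρ²=26; F_rep = 34·(2,-2)/8² = (1.0625,-1.0625)
o2: d²=221 > ρ²=26 → inactive
o3: d²=181 > ρ²=26 → inactive
o4: d²=32 > ρ²=26 → inactive
F = F_att + ΣF_rep = (1.0625,-17.3125)
Δp = p'−p = (0.2656,-4.3281); α = Δx/Fx = (17/64) / (17/16) = 1/4
check: Δy/Fy = (-277/64) / (-277/16) = 1/4 ✓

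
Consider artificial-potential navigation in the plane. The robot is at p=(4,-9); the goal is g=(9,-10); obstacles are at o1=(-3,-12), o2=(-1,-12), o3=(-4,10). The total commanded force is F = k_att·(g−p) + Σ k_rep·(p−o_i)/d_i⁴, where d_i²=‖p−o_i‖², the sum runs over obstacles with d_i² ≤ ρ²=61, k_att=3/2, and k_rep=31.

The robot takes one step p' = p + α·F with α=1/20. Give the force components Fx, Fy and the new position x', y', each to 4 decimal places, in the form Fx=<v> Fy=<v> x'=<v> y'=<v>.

Fx=7.6986 Fy=-1.3919 x'=4.3849 y'=-9.0696

F_att = 3/2·(g−p) = 3/2·(5,-1) = (7.5000,-1.5000)
o1: d²=58 ≤ ρ²=61; F_rep = 31·(7,3)/58² = (0.0645,0.0276)
o2: d²=34 ≤ ρ²=61; F_rep = 31·(5,3)/34² = (0.1341,0.0804)
o3: d²=425 > ρ²=61 → inactive
F = F_att + ΣF_rep = (7.6986,-1.3919)
p' = p + 1/20·F = (4.3849,-9.0696)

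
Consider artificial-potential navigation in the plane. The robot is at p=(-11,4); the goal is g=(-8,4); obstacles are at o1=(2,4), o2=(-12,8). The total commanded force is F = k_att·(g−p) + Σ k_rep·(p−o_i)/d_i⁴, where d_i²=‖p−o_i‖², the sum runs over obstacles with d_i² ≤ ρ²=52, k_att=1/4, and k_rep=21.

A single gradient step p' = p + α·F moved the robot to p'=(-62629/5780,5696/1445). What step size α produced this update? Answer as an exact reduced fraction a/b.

F_att = 1/4·(g−p) = 1/4·(3,0) = (0.7500,0.0000)
o1: d²=169 > ρ²=52 → inactive
o2: d²=17 ≤ ρ²=52; F_rep = 21·(1,-4)/17² = (0.0727,-0.2907)
F = F_att + ΣF_rep = (0.8227,-0.2907)
Δp = p'−p = (0.1645,-0.0581); α = Δx/Fx = (951/5780) / (951/1156) = 1/5
check: Δy/Fy = (-84/1445) / (-84/289) = 1/5 ✓

α = 1/5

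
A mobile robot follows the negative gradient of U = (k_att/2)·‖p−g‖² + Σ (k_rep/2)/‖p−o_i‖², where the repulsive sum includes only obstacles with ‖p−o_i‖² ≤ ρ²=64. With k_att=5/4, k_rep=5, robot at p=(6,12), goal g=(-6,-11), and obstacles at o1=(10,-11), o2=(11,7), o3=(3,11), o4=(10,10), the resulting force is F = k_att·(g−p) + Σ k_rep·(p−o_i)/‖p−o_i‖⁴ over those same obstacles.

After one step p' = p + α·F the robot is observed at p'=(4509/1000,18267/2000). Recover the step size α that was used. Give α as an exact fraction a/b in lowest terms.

α = 1/10

F_att = 5/4·(g−p) = 5/4·(-12,-23) = (-15.0000,-28.7500)
o1: d²=545 > ρ²=64 → inactive
o2: d²=50 ≤ ρ²=64; F_rep = 5·(-5,5)/50² = (-0.0100,0.0100)
o3: d²=10 ≤ ρ²=64; F_rep = 5·(3,1)/10² = (0.1500,0.0500)
o4: d²=20 ≤ ρ²=64; F_rep = 5·(-4,2)/20² = (-0.0500,0.0250)
F = F_att + ΣF_rep = (-14.9100,-28.6650)
Δp = p'−p = (-1.4910,-2.8665); α = Δx/Fx = (-1491/1000) / (-1491/100) = 1/10
check: Δy/Fy = (-5733/2000) / (-5733/200) = 1/10 ✓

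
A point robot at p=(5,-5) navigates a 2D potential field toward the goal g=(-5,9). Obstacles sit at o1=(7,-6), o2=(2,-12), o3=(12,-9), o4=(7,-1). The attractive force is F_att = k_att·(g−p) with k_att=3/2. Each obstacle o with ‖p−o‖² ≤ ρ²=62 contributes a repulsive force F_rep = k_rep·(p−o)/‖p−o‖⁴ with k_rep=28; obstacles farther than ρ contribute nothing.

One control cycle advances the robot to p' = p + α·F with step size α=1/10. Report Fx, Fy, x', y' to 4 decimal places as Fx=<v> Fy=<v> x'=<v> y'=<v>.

F_att = 3/2·(g−p) = 3/2·(-10,14) = (-15.0000,21.0000)
o1: d²=5 ≤ ρ²=62; F_rep = 28·(-2,1)/5² = (-2.2400,1.1200)
o2: d²=58 ≤ ρ²=62; F_rep = 28·(3,7)/58² = (0.0250,0.0583)
o3: d²=65 > ρ²=62 → inactive
o4: d²=20 ≤ ρ²=62; F_rep = 28·(-2,-4)/20² = (-0.1400,-0.2800)
F = F_att + ΣF_rep = (-17.3550,21.8983)
p' = p + 1/10·F = (3.2645,-2.8102)

Fx=-17.3550 Fy=21.8983 x'=3.2645 y'=-2.8102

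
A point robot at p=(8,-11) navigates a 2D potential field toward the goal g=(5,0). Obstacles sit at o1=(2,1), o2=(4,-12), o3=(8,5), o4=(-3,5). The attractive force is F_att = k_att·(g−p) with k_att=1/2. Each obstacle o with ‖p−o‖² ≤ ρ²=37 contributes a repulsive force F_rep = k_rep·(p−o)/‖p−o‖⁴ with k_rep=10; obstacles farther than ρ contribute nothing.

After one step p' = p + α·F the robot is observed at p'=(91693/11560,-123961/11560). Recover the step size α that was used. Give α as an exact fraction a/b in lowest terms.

F_att = 1/2·(g−p) = 1/2·(-3,11) = (-1.5000,5.5000)
o1: d²=180 > ρ²=37 → inactive
o2: d²=17 ≤ ρ²=37; F_rep = 10·(4,1)/17² = (0.1384,0.0346)
o3: d²=256 > ρ²=37 → inactive
o4: d²=377 > ρ²=37 → inactive
F = F_att + ΣF_rep = (-1.3616,5.5346)
Δp = p'−p = (-0.0681,0.2767); α = Δx/Fx = (-787/11560) / (-787/578) = 1/20
check: Δy/Fy = (3199/11560) / (3199/578) = 1/20 ✓

α = 1/20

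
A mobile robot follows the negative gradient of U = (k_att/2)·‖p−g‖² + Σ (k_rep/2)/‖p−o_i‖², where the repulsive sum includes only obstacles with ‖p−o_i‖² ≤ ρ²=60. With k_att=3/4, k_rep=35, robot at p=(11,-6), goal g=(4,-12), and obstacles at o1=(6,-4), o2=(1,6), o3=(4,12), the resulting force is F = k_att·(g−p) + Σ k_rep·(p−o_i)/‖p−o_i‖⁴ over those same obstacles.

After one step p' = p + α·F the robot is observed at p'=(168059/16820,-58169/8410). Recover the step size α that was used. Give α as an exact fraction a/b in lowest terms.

F_att = 3/4·(g−p) = 3/4·(-7,-6) = (-5.2500,-4.5000)
o1: d²=29 ≤ ρ²=60; F_rep = 35·(5,-2)/29² = (0.2081,-0.0832)
o2: d²=244 > ρ²=60 → inactive
o3: d²=373 > ρ²=60 → inactive
F = F_att + ΣF_rep = (-5.0419,-4.5832)
Δp = p'−p = (-1.0084,-0.9166); α = Δx/Fx = (-16961/16820) / (-16961/3364) = 1/5
check: Δy/Fy = (-7709/8410) / (-7709/1682) = 1/5 ✓

α = 1/5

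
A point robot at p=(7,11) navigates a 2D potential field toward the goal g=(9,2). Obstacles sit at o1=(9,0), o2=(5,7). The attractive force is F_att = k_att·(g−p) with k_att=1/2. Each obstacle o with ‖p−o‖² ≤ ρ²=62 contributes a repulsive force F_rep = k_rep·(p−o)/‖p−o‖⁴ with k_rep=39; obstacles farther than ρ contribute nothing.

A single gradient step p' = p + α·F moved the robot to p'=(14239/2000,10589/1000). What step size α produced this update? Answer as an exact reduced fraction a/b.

F_att = 1/2·(g−p) = 1/2·(2,-9) = (1.0000,-4.5000)
o1: d²=125 > ρ²=62 → inactive
o2: d²=20 ≤ ρ²=62; F_rep = 39·(2,4)/20² = (0.1950,0.3900)
F = F_att + ΣF_rep = (1.1950,-4.1100)
Δp = p'−p = (0.1195,-0.4110); α = Δx/Fx = (239/2000) / (239/200) = 1/10
check: Δy/Fy = (-411/1000) / (-411/100) = 1/10 ✓

α = 1/10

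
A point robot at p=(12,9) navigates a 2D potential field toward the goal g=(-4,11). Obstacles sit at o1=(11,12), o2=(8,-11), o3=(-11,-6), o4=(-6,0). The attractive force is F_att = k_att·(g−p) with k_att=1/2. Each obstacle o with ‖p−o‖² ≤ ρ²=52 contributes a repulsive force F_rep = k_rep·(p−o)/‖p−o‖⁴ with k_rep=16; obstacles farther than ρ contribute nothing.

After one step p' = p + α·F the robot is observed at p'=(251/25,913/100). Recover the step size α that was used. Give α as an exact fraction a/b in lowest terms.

F_att = 1/2·(g−p) = 1/2·(-16,2) = (-8.0000,1.0000)
o1: d²=10 ≤ ρ²=52; F_rep = 16·(1,-3)/10² = (0.1600,-0.4800)
o2: d²=416 > ρ²=52 → inactive
o3: d²=754 > ρ²=52 → inactive
o4: d²=405 > ρ²=52 → inactive
F = F_att + ΣF_rep = (-7.8400,0.5200)
Δp = p'−p = (-1.9600,0.1300); α = Δx/Fx = (-49/25) / (-196/25) = 1/4
check: Δy/Fy = (13/100) / (13/25) = 1/4 ✓

α = 1/4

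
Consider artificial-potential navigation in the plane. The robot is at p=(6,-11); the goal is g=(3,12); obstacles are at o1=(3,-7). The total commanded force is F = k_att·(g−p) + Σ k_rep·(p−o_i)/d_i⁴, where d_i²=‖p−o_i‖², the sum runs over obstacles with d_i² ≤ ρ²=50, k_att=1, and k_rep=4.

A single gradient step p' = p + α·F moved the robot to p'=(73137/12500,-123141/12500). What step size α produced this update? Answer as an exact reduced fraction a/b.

α = 1/20

F_att = 1·(g−p) = 1·(-3,23) = (-3.0000,23.0000)
o1: d²=25 ≤ ρ²=50; F_rep = 4·(3,-4)/25² = (0.0192,-0.0256)
F = F_att + ΣF_rep = (-2.9808,22.9744)
Δp = p'−p = (-0.1490,1.1487); α = Δx/Fx = (-1863/12500) / (-1863/625) = 1/20
check: Δy/Fy = (14359/12500) / (14359/625) = 1/20 ✓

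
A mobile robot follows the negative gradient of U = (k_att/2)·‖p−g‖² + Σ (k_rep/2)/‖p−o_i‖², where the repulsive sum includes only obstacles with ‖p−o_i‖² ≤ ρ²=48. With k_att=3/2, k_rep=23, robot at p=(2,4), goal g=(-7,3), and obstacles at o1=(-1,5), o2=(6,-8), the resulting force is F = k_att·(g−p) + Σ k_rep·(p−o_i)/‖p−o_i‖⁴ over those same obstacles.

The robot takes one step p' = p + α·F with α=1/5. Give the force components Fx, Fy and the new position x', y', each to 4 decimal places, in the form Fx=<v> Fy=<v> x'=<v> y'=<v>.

F_att = 3/2·(g−p) = 3/2·(-9,-1) = (-13.5000,-1.5000)
o1: d²=10 ≤ ρ²=48; F_rep = 23·(3,-1)/10² = (0.6900,-0.2300)
o2: d²=160 > ρ²=48 → inactive
F = F_att + ΣF_rep = (-12.8100,-1.7300)
p' = p + 1/5·F = (-0.5620,3.6540)

Fx=-12.8100 Fy=-1.7300 x'=-0.5620 y'=3.6540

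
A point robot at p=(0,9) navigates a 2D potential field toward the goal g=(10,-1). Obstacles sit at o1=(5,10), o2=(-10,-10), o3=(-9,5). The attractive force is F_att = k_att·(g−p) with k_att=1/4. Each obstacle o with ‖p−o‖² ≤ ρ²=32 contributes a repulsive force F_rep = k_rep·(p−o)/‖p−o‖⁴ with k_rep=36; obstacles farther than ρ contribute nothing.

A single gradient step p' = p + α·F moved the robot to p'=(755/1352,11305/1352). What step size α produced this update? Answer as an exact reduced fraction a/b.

α = 1/4

F_att = 1/4·(g−p) = 1/4·(10,-10) = (2.5000,-2.5000)
o1: d²=26 ≤ ρ²=32; F_rep = 36·(-5,-1)/26² = (-0.2663,-0.0533)
o2: d²=461 > ρ²=32 → inactive
o3: d²=97 > ρ²=32 → inactive
F = F_att + ΣF_rep = (2.2337,-2.5533)
Δp = p'−p = (0.5584,-0.6383); α = Δx/Fx = (755/1352) / (755/338) = 1/4
check: Δy/Fy = (-863/1352) / (-863/338) = 1/4 ✓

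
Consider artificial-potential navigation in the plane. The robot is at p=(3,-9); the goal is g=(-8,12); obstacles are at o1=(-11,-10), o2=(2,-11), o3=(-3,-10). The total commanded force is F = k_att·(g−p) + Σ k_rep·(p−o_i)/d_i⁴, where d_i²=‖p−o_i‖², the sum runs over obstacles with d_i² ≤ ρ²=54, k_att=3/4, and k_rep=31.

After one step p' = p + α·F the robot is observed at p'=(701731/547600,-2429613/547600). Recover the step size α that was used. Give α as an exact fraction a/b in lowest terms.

F_att = 3/4·(g−p) = 3/4·(-11,21) = (-8.2500,15.7500)
o1: d²=197 > ρ²=54 → inactive
o2: d²=5 ≤ ρ²=54; F_rep = 31·(1,2)/5² = (1.2400,2.4800)
o3: d²=37 ≤ ρ²=54; F_rep = 31·(6,1)/37² = (0.1359,0.0226)
F = F_att + ΣF_rep = (-6.8741,18.2526)
Δp = p'−p = (-1.7185,4.5632); α = Δx/Fx = (-941069/547600) / (-941069/136900) = 1/4
check: Δy/Fy = (2498787/547600) / (2498787/136900) = 1/4 ✓

α = 1/4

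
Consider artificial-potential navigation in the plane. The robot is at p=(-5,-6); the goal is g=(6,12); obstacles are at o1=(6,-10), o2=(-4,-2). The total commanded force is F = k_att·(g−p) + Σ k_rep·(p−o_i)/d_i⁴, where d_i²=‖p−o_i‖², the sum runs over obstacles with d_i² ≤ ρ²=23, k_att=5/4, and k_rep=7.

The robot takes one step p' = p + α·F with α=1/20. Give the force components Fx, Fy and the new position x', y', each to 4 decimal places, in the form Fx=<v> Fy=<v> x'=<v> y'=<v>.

Fx=13.7258 Fy=22.4031 x'=-4.3137 y'=-4.8798

F_att = 5/4·(g−p) = 5/4·(11,18) = (13.7500,22.5000)
o1: d²=137 > ρ²=23 → inactive
o2: d²=17 ≤ ρ²=23; F_rep = 7·(-1,-4)/17² = (-0.0242,-0.0969)
F = F_att + ΣF_rep = (13.7258,22.4031)
p' = p + 1/20·F = (-4.3137,-4.8798)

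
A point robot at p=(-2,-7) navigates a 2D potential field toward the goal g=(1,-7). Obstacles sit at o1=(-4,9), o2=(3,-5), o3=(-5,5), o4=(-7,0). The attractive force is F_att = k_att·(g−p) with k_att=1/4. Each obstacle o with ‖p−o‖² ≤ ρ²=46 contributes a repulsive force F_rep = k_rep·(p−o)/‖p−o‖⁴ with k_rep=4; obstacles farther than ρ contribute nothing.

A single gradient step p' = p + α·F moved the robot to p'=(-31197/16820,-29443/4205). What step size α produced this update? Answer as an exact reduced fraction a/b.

α = 1/5

F_att = 1/4·(g−p) = 1/4·(3,0) = (0.7500,0.0000)
o1: d²=260 > ρ²=46 → inactive
o2: d²=29 ≤ ρ²=46; F_rep = 4·(-5,-2)/29² = (-0.0238,-0.0095)
o3: d²=153 > ρ²=46 → inactive
o4: d²=74 > ρ²=46 → inactive
F = F_att + ΣF_rep = (0.7262,-0.0095)
Δp = p'−p = (0.1452,-0.0019); α = Δx/Fx = (2443/16820) / (2443/3364) = 1/5
check: Δy/Fy = (-8/4205) / (-8/841) = 1/5 ✓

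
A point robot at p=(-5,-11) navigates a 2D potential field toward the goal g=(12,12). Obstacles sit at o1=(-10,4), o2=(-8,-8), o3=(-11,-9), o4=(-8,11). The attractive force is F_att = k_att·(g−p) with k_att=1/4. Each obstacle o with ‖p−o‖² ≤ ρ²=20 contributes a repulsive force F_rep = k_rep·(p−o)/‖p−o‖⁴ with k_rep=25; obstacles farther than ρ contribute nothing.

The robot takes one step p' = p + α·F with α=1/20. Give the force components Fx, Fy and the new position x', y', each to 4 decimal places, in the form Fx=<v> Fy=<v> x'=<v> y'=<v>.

F_att = 1/4·(g−p) = 1/4·(17,23) = (4.2500,5.7500)
o1: d²=250 > ρ²=20 → inactive
o2: d²=18 ≤ ρ²=20; F_rep = 25·(3,-3)/18² = (0.2315,-0.2315)
o3: d²=40 > ρ²=20 → inactive
o4: d²=493 > ρ²=20 → inactive
F = F_att + ΣF_rep = (4.4815,5.5185)
p' = p + 1/20·F = (-4.7759,-10.7241)

Fx=4.4815 Fy=5.5185 x'=-4.7759 y'=-10.7241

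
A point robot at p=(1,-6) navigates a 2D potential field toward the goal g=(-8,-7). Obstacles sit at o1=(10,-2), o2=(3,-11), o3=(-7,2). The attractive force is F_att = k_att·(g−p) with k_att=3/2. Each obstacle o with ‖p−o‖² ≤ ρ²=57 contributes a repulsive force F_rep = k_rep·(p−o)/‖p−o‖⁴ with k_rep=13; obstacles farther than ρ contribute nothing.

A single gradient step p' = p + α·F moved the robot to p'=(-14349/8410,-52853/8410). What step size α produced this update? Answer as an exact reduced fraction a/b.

α = 1/5

F_att = 3/2·(g−p) = 3/2·(-9,-1) = (-13.5000,-1.5000)
o1: d²=97 > ρ²=57 → inactive
o2: d²=29 ≤ ρ²=57; F_rep = 13·(-2,5)/29² = (-0.0309,0.0773)
o3: d²=128 > ρ²=57 → inactive
F = F_att + ΣF_rep = (-13.5309,-1.4227)
Δp = p'−p = (-2.7062,-0.2845); α = Δx/Fx = (-22759/8410) / (-22759/1682) = 1/5
check: Δy/Fy = (-2393/8410) / (-2393/1682) = 1/5 ✓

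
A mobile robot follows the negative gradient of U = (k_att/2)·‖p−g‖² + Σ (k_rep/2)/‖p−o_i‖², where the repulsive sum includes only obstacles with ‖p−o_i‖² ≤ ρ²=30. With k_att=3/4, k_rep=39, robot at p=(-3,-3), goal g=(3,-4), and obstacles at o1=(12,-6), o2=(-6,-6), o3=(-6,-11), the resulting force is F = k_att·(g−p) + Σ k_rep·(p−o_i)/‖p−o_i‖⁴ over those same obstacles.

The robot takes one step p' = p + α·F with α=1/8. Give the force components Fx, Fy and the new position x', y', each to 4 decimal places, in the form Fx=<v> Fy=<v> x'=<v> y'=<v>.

Fx=4.8611 Fy=-0.3889 x'=-2.3924 y'=-3.0486

F_att = 3/4·(g−p) = 3/4·(6,-1) = (4.5000,-0.7500)
o1: d²=234 > ρ²=30 → inactive
o2: d²=18 ≤ ρ²=30; F_rep = 39·(3,3)/18² = (0.3611,0.3611)
o3: d²=73 > ρ²=30 → inactive
F = F_att + ΣF_rep = (4.8611,-0.3889)
p' = p + 1/8·F = (-2.3924,-3.0486)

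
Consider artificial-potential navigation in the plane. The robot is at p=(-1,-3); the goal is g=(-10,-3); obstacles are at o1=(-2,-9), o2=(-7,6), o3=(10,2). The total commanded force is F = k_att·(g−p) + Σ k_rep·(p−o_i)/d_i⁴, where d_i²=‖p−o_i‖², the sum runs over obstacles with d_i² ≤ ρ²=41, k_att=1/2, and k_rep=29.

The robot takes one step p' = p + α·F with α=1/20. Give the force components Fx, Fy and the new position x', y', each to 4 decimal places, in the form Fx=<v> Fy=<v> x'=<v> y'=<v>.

Fx=-4.4788 Fy=0.1271 x'=-1.2239 y'=-2.9936

F_att = 1/2·(g−p) = 1/2·(-9,0) = (-4.5000,0.0000)
o1: d²=37 ≤ ρ²=41; F_rep = 29·(1,6)/37² = (0.0212,0.1271)
o2: d²=117 > ρ²=41 → inactive
o3: d²=146 > ρ²=41 → inactive
F = F_att + ΣF_rep = (-4.4788,0.1271)
p' = p + 1/20·F = (-1.2239,-2.9936)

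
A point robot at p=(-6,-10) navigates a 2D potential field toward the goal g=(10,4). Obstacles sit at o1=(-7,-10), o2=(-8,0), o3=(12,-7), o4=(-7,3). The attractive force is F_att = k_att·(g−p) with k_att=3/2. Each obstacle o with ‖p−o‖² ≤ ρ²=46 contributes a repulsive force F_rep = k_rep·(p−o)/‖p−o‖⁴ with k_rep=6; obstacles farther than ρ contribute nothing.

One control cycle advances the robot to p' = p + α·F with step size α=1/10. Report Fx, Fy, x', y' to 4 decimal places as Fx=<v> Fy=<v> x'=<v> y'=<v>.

F_att = 3/2·(g−p) = 3/2·(16,14) = (24.0000,21.0000)
o1: d²=1 ≤ ρ²=46; F_rep = 6·(1,0)/1² = (6.0000,0.0000)
o2: d²=104 > ρ²=46 → inactive
o3: d²=333 > ρ²=46 → inactive
o4: d²=170 > ρ²=46 → inactive
F = F_att + ΣF_rep = (30.0000,21.0000)
p' = p + 1/10·F = (-3.0000,-7.9000)

Fx=30.0000 Fy=21.0000 x'=-3.0000 y'=-7.9000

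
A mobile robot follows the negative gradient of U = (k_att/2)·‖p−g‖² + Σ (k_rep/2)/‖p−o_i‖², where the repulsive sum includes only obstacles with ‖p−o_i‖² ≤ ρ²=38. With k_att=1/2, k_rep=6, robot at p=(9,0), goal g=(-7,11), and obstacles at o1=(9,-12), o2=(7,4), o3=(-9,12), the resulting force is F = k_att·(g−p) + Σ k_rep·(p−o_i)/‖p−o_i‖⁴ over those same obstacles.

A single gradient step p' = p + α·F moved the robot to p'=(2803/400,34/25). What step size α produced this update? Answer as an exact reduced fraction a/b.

α = 1/4

F_att = 1/2·(g−p) = 1/2·(-16,11) = (-8.0000,5.5000)
o1: d²=144 > ρ²=38 → inactive
o2: d²=20 ≤ ρ²=38; F_rep = 6·(2,-4)/20² = (0.0300,-0.0600)
o3: d²=468 > ρ²=38 → inactive
F = F_att + ΣF_rep = (-7.9700,5.4400)
Δp = p'−p = (-1.9925,1.3600); α = Δx/Fx = (-797/400) / (-797/100) = 1/4
check: Δy/Fy = (34/25) / (136/25) = 1/4 ✓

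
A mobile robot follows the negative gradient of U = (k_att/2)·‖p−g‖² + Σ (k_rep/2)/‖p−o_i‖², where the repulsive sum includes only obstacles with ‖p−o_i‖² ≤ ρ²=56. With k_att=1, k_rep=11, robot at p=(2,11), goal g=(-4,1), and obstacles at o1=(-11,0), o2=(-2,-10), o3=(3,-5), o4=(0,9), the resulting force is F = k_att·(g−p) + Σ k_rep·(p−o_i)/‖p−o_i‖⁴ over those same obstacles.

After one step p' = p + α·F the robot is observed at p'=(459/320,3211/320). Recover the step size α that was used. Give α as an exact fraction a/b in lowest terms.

α = 1/10

F_att = 1·(g−p) = 1·(-6,-10) = (-6.0000,-10.0000)
o1: d²=290 > ρ²=56 → inactive
o2: d²=457 > ρ²=56 → inactive
o3: d²=257 > ρ²=56 → inactive
o4: d²=8 ≤ ρ²=56; F_rep = 11·(2,2)/8² = (0.3438,0.3438)
F = F_att + ΣF_rep = (-5.6562,-9.6562)
Δp = p'−p = (-0.5656,-0.9656); α = Δx/Fx = (-181/320) / (-181/32) = 1/10
check: Δy/Fy = (-309/320) / (-309/32) = 1/10 ✓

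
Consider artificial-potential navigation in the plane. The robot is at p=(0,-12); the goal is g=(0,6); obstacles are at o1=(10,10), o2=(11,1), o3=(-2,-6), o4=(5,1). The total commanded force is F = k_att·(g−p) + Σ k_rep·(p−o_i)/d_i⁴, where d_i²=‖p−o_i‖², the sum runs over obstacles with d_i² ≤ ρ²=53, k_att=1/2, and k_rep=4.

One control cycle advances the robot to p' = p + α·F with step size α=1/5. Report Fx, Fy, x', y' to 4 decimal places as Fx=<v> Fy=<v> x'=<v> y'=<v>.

F_att = 1/2·(g−p) = 1/2·(0,18) = (0.0000,9.0000)
o1: d²=584 > ρ²=53 → inactive
o2: d²=290 > ρ²=53 → inactive
o3: d²=40 ≤ ρ²=53; F_rep = 4·(2,-6)/40² = (0.0050,-0.0150)
o4: d²=194 > ρ²=53 → inactive
F = F_att + ΣF_rep = (0.0050,8.9850)
p' = p + 1/5·F = (0.0010,-10.2030)

Fx=0.0050 Fy=8.9850 x'=0.0010 y'=-10.2030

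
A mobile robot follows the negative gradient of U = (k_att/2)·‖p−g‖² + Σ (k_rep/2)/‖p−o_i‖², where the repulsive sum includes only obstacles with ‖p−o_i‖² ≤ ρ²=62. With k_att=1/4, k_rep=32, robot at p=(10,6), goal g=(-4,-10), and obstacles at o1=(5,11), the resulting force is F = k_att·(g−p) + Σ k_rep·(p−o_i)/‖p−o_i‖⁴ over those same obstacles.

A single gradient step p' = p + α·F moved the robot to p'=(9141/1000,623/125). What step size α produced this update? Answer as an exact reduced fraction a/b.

F_att = 1/4·(g−p) = 1/4·(-14,-16) = (-3.5000,-4.0000)
o1: d²=50 ≤ ρ²=62; F_rep = 32·(5,-5)/50² = (0.0640,-0.0640)
F = F_att + ΣF_rep = (-3.4360,-4.0640)
Δp = p'−p = (-0.8590,-1.0160); α = Δx/Fx = (-859/1000) / (-859/250) = 1/4
check: Δy/Fy = (-127/125) / (-508/125) = 1/4 ✓

α = 1/4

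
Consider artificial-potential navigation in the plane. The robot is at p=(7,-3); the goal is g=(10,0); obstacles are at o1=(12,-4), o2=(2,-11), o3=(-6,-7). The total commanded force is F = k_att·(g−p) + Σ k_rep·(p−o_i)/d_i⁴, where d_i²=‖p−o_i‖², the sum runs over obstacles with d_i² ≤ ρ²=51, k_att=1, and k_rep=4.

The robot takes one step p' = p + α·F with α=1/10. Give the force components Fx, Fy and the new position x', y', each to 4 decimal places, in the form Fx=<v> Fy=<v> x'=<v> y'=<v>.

F_att = 1·(g−p) = 1·(3,3) = (3.0000,3.0000)
o1: d²=26 ≤ ρ²=51; F_rep = 4·(-5,1)/26² = (-0.0296,0.0059)
o2: d²=89 > ρ²=51 → inactive
o3: d²=185 > ρ²=51 → inactive
F = F_att + ΣF_rep = (2.9704,3.0059)
p' = p + 1/10·F = (7.2970,-2.6994)

Fx=2.9704 Fy=3.0059 x'=7.2970 y'=-2.6994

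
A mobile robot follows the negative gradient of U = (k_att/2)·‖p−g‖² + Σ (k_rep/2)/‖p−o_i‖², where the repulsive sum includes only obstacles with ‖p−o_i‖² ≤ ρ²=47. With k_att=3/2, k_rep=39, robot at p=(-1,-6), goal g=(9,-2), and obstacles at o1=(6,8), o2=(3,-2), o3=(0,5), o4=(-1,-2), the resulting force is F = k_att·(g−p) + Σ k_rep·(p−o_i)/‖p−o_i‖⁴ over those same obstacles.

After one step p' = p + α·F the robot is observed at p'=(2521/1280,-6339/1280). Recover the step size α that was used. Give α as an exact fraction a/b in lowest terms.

α = 1/5

F_att = 3/2·(g−p) = 3/2·(10,4) = (15.0000,6.0000)
o1: d²=245 > ρ²=47 → inactive
o2: d²=32 ≤ ρ²=47; F_rep = 39·(-4,-4)/32² = (-0.1523,-0.1523)
o3: d²=122 > ρ²=47 → inactive
o4: d²=16 ≤ ρ²=47; F_rep = 39·(0,-4)/16² = (0.0000,-0.6094)
F = F_att + ΣF_rep = (14.8477,5.2383)
Δp = p'−p = (2.9695,1.0477); α = Δx/Fx = (3801/1280) / (3801/256) = 1/5
check: Δy/Fy = (1341/1280) / (1341/256) = 1/5 ✓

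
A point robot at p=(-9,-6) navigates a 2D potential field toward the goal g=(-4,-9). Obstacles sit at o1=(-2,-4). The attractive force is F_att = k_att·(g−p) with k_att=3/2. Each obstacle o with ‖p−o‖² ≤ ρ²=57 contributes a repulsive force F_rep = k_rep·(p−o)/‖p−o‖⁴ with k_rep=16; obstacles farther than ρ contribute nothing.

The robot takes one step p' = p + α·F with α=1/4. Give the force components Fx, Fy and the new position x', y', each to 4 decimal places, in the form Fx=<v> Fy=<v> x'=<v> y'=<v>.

Fx=7.4601 Fy=-4.5114 x'=-7.1350 y'=-7.1278

F_att = 3/2·(g−p) = 3/2·(5,-3) = (7.5000,-4.5000)
o1: d²=53 ≤ ρ²=57; F_rep = 16·(-7,-2)/53² = (-0.0399,-0.0114)
F = F_att + ΣF_rep = (7.4601,-4.5114)
p' = p + 1/4·F = (-7.1350,-7.1278)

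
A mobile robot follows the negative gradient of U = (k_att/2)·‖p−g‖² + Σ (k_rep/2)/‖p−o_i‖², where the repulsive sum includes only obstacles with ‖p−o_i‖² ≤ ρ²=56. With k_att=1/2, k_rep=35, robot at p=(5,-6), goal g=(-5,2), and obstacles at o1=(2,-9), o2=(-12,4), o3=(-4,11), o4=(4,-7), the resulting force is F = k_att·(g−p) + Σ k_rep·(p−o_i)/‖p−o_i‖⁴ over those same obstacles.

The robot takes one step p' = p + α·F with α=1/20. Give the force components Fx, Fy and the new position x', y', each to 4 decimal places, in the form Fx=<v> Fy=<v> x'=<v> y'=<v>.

F_att = 1/2·(g−p) = 1/2·(-10,8) = (-5.0000,4.0000)
o1: d²=18 ≤ ρ²=56; F_rep = 35·(3,3)/18² = (0.3241,0.3241)
o2: d²=389 > ρ²=56 → inactive
o3: d²=370 > ρ²=56 → inactive
o4: d²=2 ≤ ρ²=56; F_rep = 35·(1,1)/2² = (8.7500,8.7500)
F = F_att + ΣF_rep = (4.0741,13.0741)
p' = p + 1/20·F = (5.2037,-5.3463)

Fx=4.0741 Fy=13.0741 x'=5.2037 y'=-5.3463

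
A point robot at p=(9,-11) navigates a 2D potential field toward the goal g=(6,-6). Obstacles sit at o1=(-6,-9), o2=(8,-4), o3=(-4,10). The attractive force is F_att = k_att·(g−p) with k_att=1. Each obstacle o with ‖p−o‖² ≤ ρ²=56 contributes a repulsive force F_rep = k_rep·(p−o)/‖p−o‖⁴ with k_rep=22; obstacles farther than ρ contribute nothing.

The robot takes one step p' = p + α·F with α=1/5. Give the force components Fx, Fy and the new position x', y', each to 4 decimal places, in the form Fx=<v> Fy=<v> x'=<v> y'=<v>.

Fx=-2.9912 Fy=4.9384 x'=8.4018 y'=-10.0123

F_att = 1·(g−p) = 1·(-3,5) = (-3.0000,5.0000)
o1: d²=229 > ρ²=56 → inactive
o2: d²=50 ≤ ρ²=56; F_rep = 22·(1,-7)/50² = (0.0088,-0.0616)
o3: d²=610 > ρ²=56 → inactive
F = F_att + ΣF_rep = (-2.9912,4.9384)
p' = p + 1/5·F = (8.4018,-10.0123)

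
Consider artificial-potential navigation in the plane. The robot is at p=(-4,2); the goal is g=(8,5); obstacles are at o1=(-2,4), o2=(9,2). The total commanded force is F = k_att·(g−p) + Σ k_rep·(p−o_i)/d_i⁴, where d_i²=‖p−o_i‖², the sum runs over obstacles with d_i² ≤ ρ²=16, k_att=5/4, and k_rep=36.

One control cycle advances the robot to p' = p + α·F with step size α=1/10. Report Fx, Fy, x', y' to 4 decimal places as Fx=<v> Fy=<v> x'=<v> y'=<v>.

Fx=13.8750 Fy=2.6250 x'=-2.6125 y'=2.2625

F_att = 5/4·(g−p) = 5/4·(12,3) = (15.0000,3.7500)
o1: d²=8 ≤ ρ²=16; F_rep = 36·(-2,-2)/8² = (-1.1250,-1.1250)
o2: d²=169 > ρ²=16 → inactive
F = F_att + ΣF_rep = (13.8750,2.6250)
p' = p + 1/10·F = (-2.6125,2.2625)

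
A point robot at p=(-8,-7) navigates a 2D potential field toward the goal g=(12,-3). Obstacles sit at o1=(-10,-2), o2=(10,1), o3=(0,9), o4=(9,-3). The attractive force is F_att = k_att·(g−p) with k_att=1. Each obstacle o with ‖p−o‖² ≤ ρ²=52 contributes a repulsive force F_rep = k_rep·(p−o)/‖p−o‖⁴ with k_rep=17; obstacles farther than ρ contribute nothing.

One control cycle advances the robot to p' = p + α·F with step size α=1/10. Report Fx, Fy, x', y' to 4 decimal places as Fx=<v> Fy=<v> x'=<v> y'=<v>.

Fx=20.0404 Fy=3.8989 x'=-5.9960 y'=-6.6101

F_att = 1·(g−p) = 1·(20,4) = (20.0000,4.0000)
o1: d²=29 ≤ ρ²=52; F_rep = 17·(2,-5)/29² = (0.0404,-0.1011)
o2: d²=388 > ρ²=52 → inactive
o3: d²=320 > ρ²=52 → inactive
o4: d²=305 > ρ²=52 → inactive
F = F_att + ΣF_rep = (20.0404,3.8989)
p' = p + 1/10·F = (-5.9960,-6.6101)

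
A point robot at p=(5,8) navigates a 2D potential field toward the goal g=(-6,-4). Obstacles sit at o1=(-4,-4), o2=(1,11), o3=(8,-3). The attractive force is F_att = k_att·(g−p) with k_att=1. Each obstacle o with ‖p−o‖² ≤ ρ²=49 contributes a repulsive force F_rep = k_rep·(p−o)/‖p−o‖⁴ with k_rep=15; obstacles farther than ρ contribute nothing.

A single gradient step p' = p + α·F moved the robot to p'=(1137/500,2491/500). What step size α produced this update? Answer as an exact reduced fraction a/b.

F_att = 1·(g−p) = 1·(-11,-12) = (-11.0000,-12.0000)
o1: d²=225 > ρ²=49 → inactive
o2: d²=25 ≤ ρ²=49; F_rep = 15·(4,-3)/25² = (0.0960,-0.0720)
o3: d²=130 > ρ²=49 → inactive
F = F_att + ΣF_rep = (-10.9040,-12.0720)
Δp = p'−p = (-2.7260,-3.0180); α = Δx/Fx = (-1363/500) / (-1363/125) = 1/4
check: Δy/Fy = (-1509/500) / (-1509/125) = 1/4 ✓

α = 1/4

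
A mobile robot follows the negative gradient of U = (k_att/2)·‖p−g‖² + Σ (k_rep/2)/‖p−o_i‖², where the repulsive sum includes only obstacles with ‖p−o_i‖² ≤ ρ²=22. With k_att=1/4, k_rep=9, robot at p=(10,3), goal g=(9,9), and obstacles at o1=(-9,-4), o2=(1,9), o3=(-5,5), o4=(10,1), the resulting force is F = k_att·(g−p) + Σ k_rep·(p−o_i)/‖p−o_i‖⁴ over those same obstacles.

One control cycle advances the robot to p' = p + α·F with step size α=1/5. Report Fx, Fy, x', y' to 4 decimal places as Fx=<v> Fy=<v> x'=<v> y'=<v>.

Fx=-0.2500 Fy=2.6250 x'=9.9500 y'=3.5250

F_att = 1/4·(g−p) = 1/4·(-1,6) = (-0.2500,1.5000)
o1: d²=410 > ρ²=22 → inactive
o2: d²=117 > ρ²=22 → inactive
o3: d²=229 > ρ²=22 → inactive
o4: d²=4 ≤ ρ²=22; F_rep = 9·(0,2)/4² = (0.0000,1.1250)
F = F_att + ΣF_rep = (-0.2500,2.6250)
p' = p + 1/5·F = (9.9500,3.5250)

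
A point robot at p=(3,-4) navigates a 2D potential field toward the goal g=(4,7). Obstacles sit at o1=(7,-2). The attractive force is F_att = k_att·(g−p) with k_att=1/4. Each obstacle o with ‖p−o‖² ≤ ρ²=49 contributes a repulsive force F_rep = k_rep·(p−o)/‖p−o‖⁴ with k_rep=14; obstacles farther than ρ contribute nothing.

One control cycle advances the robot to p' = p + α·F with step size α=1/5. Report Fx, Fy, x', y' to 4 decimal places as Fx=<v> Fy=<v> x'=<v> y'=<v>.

Fx=0.1100 Fy=2.6800 x'=3.0220 y'=-3.4640

F_att = 1/4·(g−p) = 1/4·(1,11) = (0.2500,2.7500)
o1: d²=20 ≤ ρ²=49; F_rep = 14·(-4,-2)/20² = (-0.1400,-0.0700)
F = F_att + ΣF_rep = (0.1100,2.6800)
p' = p + 1/5·F = (3.0220,-3.4640)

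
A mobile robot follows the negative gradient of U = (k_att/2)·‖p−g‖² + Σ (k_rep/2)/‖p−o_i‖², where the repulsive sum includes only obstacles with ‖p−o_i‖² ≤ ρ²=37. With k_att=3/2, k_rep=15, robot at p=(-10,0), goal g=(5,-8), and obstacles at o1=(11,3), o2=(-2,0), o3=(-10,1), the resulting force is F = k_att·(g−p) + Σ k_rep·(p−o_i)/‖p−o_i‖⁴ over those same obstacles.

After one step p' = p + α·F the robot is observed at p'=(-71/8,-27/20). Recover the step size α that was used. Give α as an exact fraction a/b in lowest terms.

α = 1/20

F_att = 3/2·(g−p) = 3/2·(15,-8) = (22.5000,-12.0000)
o1: d²=450 > ρ²=37 → inactive
o2: d²=64 > ρ²=37 → inactive
o3: d²=1 ≤ ρ²=37; F_rep = 15·(0,-1)/1² = (0.0000,-15.0000)
F = F_att + ΣF_rep = (22.5000,-27.0000)
Δp = p'−p = (1.1250,-1.3500); α = Δx/Fx = (9/8) / (45/2) = 1/20
check: Δy/Fy = (-27/20) / (-27) = 1/20 ✓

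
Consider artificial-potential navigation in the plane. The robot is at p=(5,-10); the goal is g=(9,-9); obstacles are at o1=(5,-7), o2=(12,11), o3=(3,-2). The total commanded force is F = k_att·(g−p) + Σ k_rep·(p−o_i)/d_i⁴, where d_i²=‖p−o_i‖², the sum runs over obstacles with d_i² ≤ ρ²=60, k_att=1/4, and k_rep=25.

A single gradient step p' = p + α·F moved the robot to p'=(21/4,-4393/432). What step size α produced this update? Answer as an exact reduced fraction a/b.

α = 1/4

F_att = 1/4·(g−p) = 1/4·(4,1) = (1.0000,0.2500)
o1: d²=9 ≤ ρ²=60; F_rep = 25·(0,-3)/9² = (0.0000,-0.9259)
o2: d²=490 > ρ²=60 → inactive
o3: d²=68 > ρ²=60 → inactive
F = F_att + ΣF_rep = (1.0000,-0.6759)
Δp = p'−p = (0.2500,-0.1690); α = Δx/Fx = (1/4) / (1) = 1/4
check: Δy/Fy = (-73/432) / (-73/108) = 1/4 ✓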